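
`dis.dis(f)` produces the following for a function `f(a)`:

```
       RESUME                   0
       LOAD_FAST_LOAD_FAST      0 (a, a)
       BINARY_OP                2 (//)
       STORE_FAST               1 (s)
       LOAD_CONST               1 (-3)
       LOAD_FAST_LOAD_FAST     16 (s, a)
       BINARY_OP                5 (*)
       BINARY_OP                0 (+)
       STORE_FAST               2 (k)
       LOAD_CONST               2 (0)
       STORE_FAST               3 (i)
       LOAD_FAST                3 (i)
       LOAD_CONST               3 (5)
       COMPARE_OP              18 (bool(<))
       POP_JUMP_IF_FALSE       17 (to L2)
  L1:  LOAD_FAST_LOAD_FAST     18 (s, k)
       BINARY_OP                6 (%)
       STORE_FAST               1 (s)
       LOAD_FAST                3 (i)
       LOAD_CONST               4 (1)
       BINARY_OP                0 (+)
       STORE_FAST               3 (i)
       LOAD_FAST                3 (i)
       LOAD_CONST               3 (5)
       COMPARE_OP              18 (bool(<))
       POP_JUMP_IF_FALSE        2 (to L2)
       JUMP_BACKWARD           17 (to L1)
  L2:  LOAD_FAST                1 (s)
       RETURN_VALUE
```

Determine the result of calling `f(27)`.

1

LOAD_FAST_LOAD_FAST a,a → push 27,27
BINARY_OP // → 27 // 27 = 1
STORE_FAST s → s=1
LOAD_CONST → push -3
LOAD_FAST_LOAD_FAST s,a → push 1,27
BINARY_OP * → 1 * 27 = 27
BINARY_OP + → -3 + 27 = 24
STORE_FAST k → k=24
LOAD_CONST → push 0
STORE_FAST i → i=0
LOAD_FAST i → push 0
LOAD_CONST → push 5
COMPARE_OP bool(<) → 0 vs 5 = True
POP_JUMP_IF_FALSE → pop True; no jump
LOAD_FAST_LOAD_FAST s,k → push 1,24
BINARY_OP % → 1 % 24 = 1
STORE_FAST s → s=1
LOAD_FAST i → push 0
LOAD_CONST → push 1
BINARY_OP + → 0 + 1 = 1
STORE_FAST i → i=1
LOAD_FAST i → push 1
LOAD_CONST → push 5
COMPARE_OP bool(<) → 1 vs 5 = True
POP_JUMP_IF_FALSE → pop True; no jump
LOAD_FAST_LOAD_FAST s,k → push 1,24
BINARY_OP % → 1 % 24 = 1
STORE_FAST s → s=1
LOAD_FAST i → push 1
LOAD_CONST → push 1
BINARY_OP + → 1 + 1 = 2
STORE_FAST i → i=2
LOAD_FAST i → push 2
LOAD_CONST → push 5
COMPARE_OP bool(<) → 2 vs 5 = True
POP_JUMP_IF_FALSE → pop True; no jump
LOAD_FAST_LOAD_FAST s,k → push 1,24
BINARY_OP % → 1 % 24 = 1
STORE_FAST s → s=1
LOAD_FAST i → push 2
LOAD_CONST → push 1
BINARY_OP + → 2 + 1 = 3
STORE_FAST i → i=3
LOAD_FAST i → push 3
LOAD_CONST → push 5
COMPARE_OP bool(<) → 3 vs 5 = True
POP_JUMP_IF_FALSE → pop True; no jump
LOAD_FAST_LOAD_FAST s,k → push 1,24
BINARY_OP % → 1 % 24 = 1
STORE_FAST s → s=1
LOAD_FAST i → push 3
LOAD_CONST → push 1
BINARY_OP + → 3 + 1 = 4
STORE_FAST i → i=4
LOAD_FAST i → push 4
LOAD_CONST → push 5
COMPARE_OP bool(<) → 4 vs 5 = True
POP_JUMP_IF_FALSE → pop True; no jump
LOAD_FAST_LOAD_FAST s,k → push 1,24
BINARY_OP % → 1 % 24 = 1
STORE_FAST s → s=1
LOAD_FAST i → push 4
LOAD_CONST → push 1
BINARY_OP + → 4 + 1 = 5
STORE_FAST i → i=5
LOAD_FAST i → push 5
LOAD_CONST → push 5
COMPARE_OP bool(<) → 5 vs 5 = False
POP_JUMP_IF_FALSE → pop False; jump
LOAD_FAST s → push 1
RETURN_VALUE → return 1.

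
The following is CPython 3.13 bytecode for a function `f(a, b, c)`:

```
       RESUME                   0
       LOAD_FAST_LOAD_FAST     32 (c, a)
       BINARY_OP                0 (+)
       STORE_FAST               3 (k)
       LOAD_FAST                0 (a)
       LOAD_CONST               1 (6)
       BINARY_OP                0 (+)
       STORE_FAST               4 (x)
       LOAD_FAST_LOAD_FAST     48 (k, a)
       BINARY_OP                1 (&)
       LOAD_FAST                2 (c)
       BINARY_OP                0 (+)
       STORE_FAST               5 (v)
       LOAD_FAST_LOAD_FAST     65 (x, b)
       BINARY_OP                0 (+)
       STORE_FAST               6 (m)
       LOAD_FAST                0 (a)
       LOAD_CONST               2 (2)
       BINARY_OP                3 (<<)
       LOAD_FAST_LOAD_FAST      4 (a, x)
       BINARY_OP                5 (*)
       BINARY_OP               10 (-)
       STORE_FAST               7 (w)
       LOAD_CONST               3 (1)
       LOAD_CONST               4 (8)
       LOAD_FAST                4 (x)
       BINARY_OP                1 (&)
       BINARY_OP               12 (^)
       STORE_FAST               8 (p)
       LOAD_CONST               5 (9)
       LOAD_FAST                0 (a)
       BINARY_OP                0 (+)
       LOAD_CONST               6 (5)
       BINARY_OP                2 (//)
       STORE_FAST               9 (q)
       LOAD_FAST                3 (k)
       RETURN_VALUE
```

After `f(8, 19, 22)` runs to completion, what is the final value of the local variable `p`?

LOAD_FAST_LOAD_FAST c,a → push 22,8. Stack: [22, 8]
BINARY_OP + → 22 + 8 = 30. Stack: [30]
STORE_FAST k → k=30. Stack: []
LOAD_FAST a → push 8. Stack: [8]
LOAD_CONST → push 6. Stack: [8, 6]
BINARY_OP + → 8 + 6 = 14. Stack: [14]
STORE_FAST x → x=14. Stack: []
LOAD_FAST_LOAD_FAST k,a → push 30,8. Stack: [30, 8]
BINARY_OP & → 30 & 8 = 8. Stack: [8]
LOAD_FAST c → push 22. Stack: [8, 22]
BINARY_OP + → 8 + 22 = 30. Stack: [30]
STORE_FAST v → v=30. Stack: []
LOAD_FAST_LOAD_FAST x,b → push 14,19. Stack: [14, 19]
BINARY_OP + → 14 + 19 = 33. Stack: [33]
STORE_FAST m → m=33. Stack: []
LOAD_FAST a → push 8. Stack: [8]
LOAD_CONST → push 2. Stack: [8, 2]
BINARY_OP << → 8 << 2 = 32. Stack: [32]
LOAD_FAST_LOAD_FAST a,x → push 8,14. Stack: [32, 8, 14]
BINARY_OP * → 8 * 14 = 112. Stack: [32, 112]
BINARY_OP - → 32 - 112 = -80. Stack: [-80]
STORE_FAST w → w=-80. Stack: []
LOAD_CONST → push 1. Stack: [1]
LOAD_CONST → push 8. Stack: [1, 8]
LOAD_FAST x → push 14. Stack: [1, 8, 14]
BINARY_OP & → 8 & 14 = 8. Stack: [1, 8]
BINARY_OP ^ → 1 ^ 8 = 9. Stack: [9]
STORE_FAST p → p=9. Stack: []
LOAD_CONST → push 9. Stack: [9]
LOAD_FAST a → push 8. Stack: [9, 8]
BINARY_OP + → 9 + 8 = 17. Stack: [17]
LOAD_CONST → push 5. Stack: [17, 5]
BINARY_OP // → 17 // 5 = 3. Stack: [3]
STORE_FAST q → q=3. Stack: []
LOAD_FAST k → push 30. Stack: [30]
RETURN_VALUE → return 30.

9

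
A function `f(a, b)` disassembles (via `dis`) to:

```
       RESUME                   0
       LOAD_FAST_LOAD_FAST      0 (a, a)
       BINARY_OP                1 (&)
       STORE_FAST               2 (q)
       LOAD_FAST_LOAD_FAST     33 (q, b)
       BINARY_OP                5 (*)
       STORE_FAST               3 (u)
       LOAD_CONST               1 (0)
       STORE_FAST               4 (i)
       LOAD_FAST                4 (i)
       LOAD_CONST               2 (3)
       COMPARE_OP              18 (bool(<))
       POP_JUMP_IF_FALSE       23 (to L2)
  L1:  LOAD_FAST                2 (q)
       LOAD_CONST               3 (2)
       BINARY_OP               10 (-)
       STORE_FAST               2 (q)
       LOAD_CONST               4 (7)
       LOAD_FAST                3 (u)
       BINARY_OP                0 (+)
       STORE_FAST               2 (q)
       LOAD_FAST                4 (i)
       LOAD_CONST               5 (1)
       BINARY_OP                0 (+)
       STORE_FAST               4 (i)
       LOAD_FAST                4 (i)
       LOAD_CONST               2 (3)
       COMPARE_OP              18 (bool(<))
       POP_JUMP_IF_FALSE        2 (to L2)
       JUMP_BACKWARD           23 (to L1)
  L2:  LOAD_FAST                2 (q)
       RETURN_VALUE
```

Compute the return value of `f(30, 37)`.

1117

LOAD_FAST_LOAD_FAST a,a → push 30,30. Stack: [30, 30]
BINARY_OP & → 30 & 30 = 30. Stack: [30]
STORE_FAST q → q=30. Stack: []
LOAD_FAST_LOAD_FAST q,b → push 30,37. Stack: [30, 37]
BINARY_OP * → 30 * 37 = 1110. Stack: [1110]
STORE_FAST u → u=1110. Stack: []
LOAD_CONST → push 0. Stack: [0]
STORE_FAST i → i=0. Stack: []
LOAD_FAST i → push 0. Stack: [0]
LOAD_CONST → push 3. Stack: [0, 3]
COMPARE_OP bool(<) → 0 vs 3 = True. Stack: [True]
POP_JUMP_IF_FALSE → pop True; no jump. Stack: []
LOAD_FAST q → push 30. Stack: [30]
LOAD_CONST → push 2. Stack: [30, 2]
BINARY_OP - → 30 - 2 = 28. Stack: [28]
STORE_FAST q → q=28. Stack: []
LOAD_CONST → push 7. Stack: [7]
LOAD_FAST u → push 1110. Stack: [7, 1110]
BINARY_OP + → 7 + 1110 = 1117. Stack: [1117]
STORE_FAST q → q=1117. Stack: []
LOAD_FAST i → push 0. Stack: [0]
LOAD_CONST → push 1. Stack: [0, 1]
BINARY_OP + → 0 + 1 = 1. Stack: [1]
STORE_FAST i → i=1. Stack: []
LOAD_FAST i → push 1. Stack: [1]
LOAD_CONST → push 3. Stack: [1, 3]
COMPARE_OP bool(<) → 1 vs 3 = True. Stack: [True]
POP_JUMP_IF_FALSE → pop True; no jump. Stack: []
LOAD_FAST q → push 1117. Stack: [1117]
LOAD_CONST → push 2. Stack: [1117, 2]
BINARY_OP - → 1117 - 2 = 1115. Stack: [1115]
STORE_FAST q → q=1115. Stack: []
LOAD_CONST → push 7. Stack: [7]
LOAD_FAST u → push 1110. Stack: [7, 1110]
BINARY_OP + → 7 + 1110 = 1117. Stack: [1117]
STORE_FAST q → q=1117. Stack: []
LOAD_FAST i → push 1. Stack: [1]
LOAD_CONST → push 1. Stack: [1, 1]
BINARY_OP + → 1 + 1 = 2. Stack: [2]
STORE_FAST i → i=2. Stack: []
LOAD_FAST i → push 2. Stack: [2]
LOAD_CONST → push 3. Stack: [2, 3]
COMPARE_OP bool(<) → 2 vs 3 = True. Stack: [True]
POP_JUMP_IF_FALSE → pop True; no jump. Stack: []
LOAD_FAST q → push 1117. Stack: [1117]
LOAD_CONST → push 2. Stack: [1117, 2]
BINARY_OP - → 1117 - 2 = 1115. Stack: [1115]
STORE_FAST q → q=1115. Stack: []
LOAD_CONST → push 7. Stack: [7]
LOAD_FAST u → push 1110. Stack: [7, 1110]
BINARY_OP + → 7 + 1110 = 1117. Stack: [1117]
STORE_FAST q → q=1117. Stack: []
LOAD_FAST i → push 2. Stack: [2]
LOAD_CONST → push 1. Stack: [2, 1]
BINARY_OP + → 2 + 1 = 3. Stack: [3]
STORE_FAST i → i=3. Stack: []
LOAD_FAST i → push 3. Stack: [3]
LOAD_CONST → push 3. Stack: [3, 3]
COMPARE_OP bool(<) → 3 vs 3 = False. Stack: [False]
POP_JUMP_IF_FALSE → pop False; jump. Stack: []
LOAD_FAST q → push 1117. Stack: [1117]
RETURN_VALUE → return 1117.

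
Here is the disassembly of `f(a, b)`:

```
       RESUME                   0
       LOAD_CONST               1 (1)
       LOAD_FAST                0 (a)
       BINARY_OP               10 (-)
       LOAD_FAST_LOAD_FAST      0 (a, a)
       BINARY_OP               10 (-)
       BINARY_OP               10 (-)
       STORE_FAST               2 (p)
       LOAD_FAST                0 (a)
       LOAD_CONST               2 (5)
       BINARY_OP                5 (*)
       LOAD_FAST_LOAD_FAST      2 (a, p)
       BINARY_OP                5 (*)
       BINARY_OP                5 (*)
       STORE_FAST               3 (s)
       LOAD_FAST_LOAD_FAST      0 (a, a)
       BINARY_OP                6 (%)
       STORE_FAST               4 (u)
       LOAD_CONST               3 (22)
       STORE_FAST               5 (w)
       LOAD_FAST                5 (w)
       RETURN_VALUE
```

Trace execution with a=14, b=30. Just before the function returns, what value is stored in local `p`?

-13

LOAD_CONST → push 1. Stack: [1]
LOAD_FAST a → push 14. Stack: [1, 14]
BINARY_OP - → 1 - 14 = -13. Stack: [-13]
LOAD_FAST_LOAD_FAST a,a → push 14,14. Stack: [-13, 14, 14]
BINARY_OP - → 14 - 14 = 0. Stack: [-13, 0]
BINARY_OP - → -13 - 0 = -13. Stack: [-13]
STORE_FAST p → p=-13. Stack: []
LOAD_FAST a → push 14. Stack: [14]
LOAD_CONST → push 5. Stack: [14, 5]
BINARY_OP * → 14 * 5 = 70. Stack: [70]
LOAD_FAST_LOAD_FAST a,p → push 14,-13. Stack: [70, 14, -13]
BINARY_OP * → 14 * -13 = -182. Stack: [70, -182]
BINARY_OP * → 70 * -182 = -12740. Stack: [-12740]
STORE_FAST s → s=-12740. Stack: []
LOAD_FAST_LOAD_FAST a,a → push 14,14. Stack: [14, 14]
BINARY_OP % → 14 % 14 = 0. Stack: [0]
STORE_FAST u → u=0. Stack: []
LOAD_CONST → push 22. Stack: [22]
STORE_FAST w → w=22. Stack: []
LOAD_FAST w → push 22. Stack: [22]
RETURN_VALUE → return 22.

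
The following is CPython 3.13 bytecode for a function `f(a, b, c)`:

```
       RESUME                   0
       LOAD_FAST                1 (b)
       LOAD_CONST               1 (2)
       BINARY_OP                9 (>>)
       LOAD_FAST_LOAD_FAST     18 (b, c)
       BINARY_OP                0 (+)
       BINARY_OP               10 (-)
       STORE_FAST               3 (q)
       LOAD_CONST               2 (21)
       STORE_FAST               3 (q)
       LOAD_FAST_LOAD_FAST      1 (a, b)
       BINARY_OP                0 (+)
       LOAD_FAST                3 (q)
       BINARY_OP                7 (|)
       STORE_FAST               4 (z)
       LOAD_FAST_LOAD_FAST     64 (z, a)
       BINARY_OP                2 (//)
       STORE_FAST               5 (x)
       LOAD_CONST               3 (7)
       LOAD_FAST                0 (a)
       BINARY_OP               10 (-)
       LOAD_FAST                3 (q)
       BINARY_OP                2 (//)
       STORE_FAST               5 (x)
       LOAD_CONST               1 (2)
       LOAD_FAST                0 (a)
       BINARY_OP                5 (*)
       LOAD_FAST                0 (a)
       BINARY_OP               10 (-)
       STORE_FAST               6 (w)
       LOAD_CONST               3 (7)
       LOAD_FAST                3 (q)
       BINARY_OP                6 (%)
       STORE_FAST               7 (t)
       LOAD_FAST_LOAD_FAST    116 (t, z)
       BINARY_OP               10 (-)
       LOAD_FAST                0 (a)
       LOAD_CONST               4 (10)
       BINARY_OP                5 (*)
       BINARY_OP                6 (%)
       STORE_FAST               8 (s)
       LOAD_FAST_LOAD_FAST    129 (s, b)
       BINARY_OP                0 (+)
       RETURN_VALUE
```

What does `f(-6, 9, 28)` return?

LOAD_FAST b → push 9. Stack: [9]
LOAD_CONST → push 2. Stack: [9, 2]
BINARY_OP >> → 9 >> 2 = 2. Stack: [2]
LOAD_FAST_LOAD_FAST b,c → push 9,28. Stack: [2, 9, 28]
BINARY_OP + → 9 + 28 = 37. Stack: [2, 37]
BINARY_OP - → 2 - 37 = -35. Stack: [-35]
STORE_FAST q → q=-35. Stack: []
LOAD_CONST → push 21. Stack: [21]
STORE_FAST q → q=21. Stack: []
LOAD_FAST_LOAD_FAST a,b → push -6,9. Stack: [-6, 9]
BINARY_OP + → -6 + 9 = 3. Stack: [3]
LOAD_FAST q → push 21. Stack: [3, 21]
BINARY_OP | → 3 | 21 = 23. Stack: [23]
STORE_FAST z → z=23. Stack: []
LOAD_FAST_LOAD_FAST z,a → push 23,-6. Stack: [23, -6]
BINARY_OP // → 23 // -6 = -4. Stack: [-4]
STORE_FAST x → x=-4. Stack: []
LOAD_CONST → push 7. Stack: [7]
LOAD_FAST a → push -6. Stack: [7, -6]
BINARY_OP - → 7 - -6 = 13. Stack: [13]
LOAD_FAST q → push 21. Stack: [13, 21]
BINARY_OP // → 13 // 21 = 0. Stack: [0]
STORE_FAST x → x=0. Stack: []
LOAD_CONST → push 2. Stack: [2]
LOAD_FAST a → push -6. Stack: [2, -6]
BINARY_OP * → 2 * -6 = -12. Stack: [-12]
LOAD_FAST a → push -6. Stack: [-12, -6]
BINARY_OP - → -12 - -6 = -6. Stack: [-6]
STORE_FAST w → w=-6. Stack: []
LOAD_CONST → push 7. Stack: [7]
LOAD_FAST q → push 21. Stack: [7, 21]
BINARY_OP % → 7 % 21 = 7. Stack: [7]
STORE_FAST t → t=7. Stack: []
LOAD_FAST_LOAD_FAST t,z → push 7,23. Stack: [7, 23]
BINARY_OP - → 7 - 23 = -16. Stack: [-16]
LOAD_FAST a → push -6. Stack: [-16, -6]
LOAD_CONST → push 10. Stack: [-16, -6, 10]
BINARY_OP * → -6 * 10 = -60. Stack: [-16, -60]
BINARY_OP % → -16 % -60 = -16. Stack: [-16]
STORE_FAST s → s=-16. Stack: []
LOAD_FAST_LOAD_FAST s,b → push -16,9. Stack: [-16, 9]
BINARY_OP + → -16 + 9 = -7. Stack: [-7]
RETURN_VALUE → return -7.

-7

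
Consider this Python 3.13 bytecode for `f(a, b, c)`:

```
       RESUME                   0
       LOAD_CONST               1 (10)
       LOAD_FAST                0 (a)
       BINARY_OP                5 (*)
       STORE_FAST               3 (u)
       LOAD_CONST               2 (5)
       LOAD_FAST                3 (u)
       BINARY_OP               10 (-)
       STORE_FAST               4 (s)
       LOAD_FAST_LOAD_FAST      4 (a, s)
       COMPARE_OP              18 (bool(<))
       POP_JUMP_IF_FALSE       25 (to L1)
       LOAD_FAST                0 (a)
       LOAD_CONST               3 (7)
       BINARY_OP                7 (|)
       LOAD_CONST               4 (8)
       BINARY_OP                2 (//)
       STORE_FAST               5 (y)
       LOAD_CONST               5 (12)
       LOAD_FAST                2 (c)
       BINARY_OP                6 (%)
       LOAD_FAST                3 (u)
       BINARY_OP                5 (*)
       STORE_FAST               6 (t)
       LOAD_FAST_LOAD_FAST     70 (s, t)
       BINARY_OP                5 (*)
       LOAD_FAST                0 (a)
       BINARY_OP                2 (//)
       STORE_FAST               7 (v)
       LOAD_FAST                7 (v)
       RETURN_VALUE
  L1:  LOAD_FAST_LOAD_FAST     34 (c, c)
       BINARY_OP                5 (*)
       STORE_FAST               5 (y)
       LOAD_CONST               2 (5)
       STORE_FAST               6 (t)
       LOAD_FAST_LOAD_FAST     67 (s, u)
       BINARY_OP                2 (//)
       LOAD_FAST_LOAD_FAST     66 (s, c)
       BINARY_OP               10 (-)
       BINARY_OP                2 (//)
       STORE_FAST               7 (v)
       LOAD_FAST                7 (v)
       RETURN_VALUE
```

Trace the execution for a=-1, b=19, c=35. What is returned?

LOAD_CONST → push 10. Stack: [10]
LOAD_FAST a → push -1. Stack: [10, -1]
BINARY_OP * → 10 * -1 = -10. Stack: [-10]
STORE_FAST u → u=-10. Stack: []
LOAD_CONST → push 5. Stack: [5]
LOAD_FAST u → push -10. Stack: [5, -10]
BINARY_OP - → 5 - -10 = 15. Stack: [15]
STORE_FAST s → s=15. Stack: []
LOAD_FAST_LOAD_FAST a,s → push -1,15. Stack: [-1, 15]
COMPARE_OP bool(<) → -1 vs 15 = True. Stack: [True]
POP_JUMP_IF_FALSE → pop True; no jump. Stack: []
LOAD_FAST a → push -1. Stack: [-1]
LOAD_CONST → push 7. Stack: [-1, 7]
BINARY_OP | → -1 | 7 = -1. Stack: [-1]
LOAD_CONST → push 8. Stack: [-1, 8]
BINARY_OP // → -1 // 8 = -1. Stack: [-1]
STORE_FAST y → y=-1. Stack: []
LOAD_CONST → push 12. Stack: [12]
LOAD_FAST c → push 35. Stack: [12, 35]
BINARY_OP % → 12 % 35 = 12. Stack: [12]
LOAD_FAST u → push -10. Stack: [12, -10]
BINARY_OP * → 12 * -10 = -120. Stack: [-120]
STORE_FAST t → t=-120. Stack: []
LOAD_FAST_LOAD_FAST s,t → push 15,-120. Stack: [15, -120]
BINARY_OP * → 15 * -120 = -1800. Stack: [-1800]
LOAD_FAST a → push -1. Stack: [-1800, -1]
BINARY_OP // → -1800 // -1 = 1800. Stack: [1800]
STORE_FAST v → v=1800. Stack: []
LOAD_FAST v → push 1800. Stack: [1800]
RETURN_VALUE → return 1800.

1800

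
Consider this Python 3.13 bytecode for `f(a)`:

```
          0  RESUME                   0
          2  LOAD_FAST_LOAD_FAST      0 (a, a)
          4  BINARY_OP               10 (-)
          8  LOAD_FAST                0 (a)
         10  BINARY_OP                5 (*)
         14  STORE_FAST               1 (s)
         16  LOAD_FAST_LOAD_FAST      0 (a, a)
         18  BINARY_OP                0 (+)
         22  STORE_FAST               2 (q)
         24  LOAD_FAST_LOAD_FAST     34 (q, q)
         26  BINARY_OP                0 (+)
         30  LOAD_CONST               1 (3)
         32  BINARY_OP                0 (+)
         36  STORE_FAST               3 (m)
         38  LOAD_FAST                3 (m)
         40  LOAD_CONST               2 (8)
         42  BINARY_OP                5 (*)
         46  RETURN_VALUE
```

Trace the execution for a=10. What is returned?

LOAD_FAST_LOAD_FAST a,a → push 10,10. Stack: [10, 10]
BINARY_OP - → 10 - 10 = 0. Stack: [0]
LOAD_FAST a → push 10. Stack: [0, 10]
BINARY_OP * → 0 * 10 = 0. Stack: [0]
STORE_FAST s → s=0. Stack: []
LOAD_FAST_LOAD_FAST a,a → push 10,10. Stack: [10, 10]
BINARY_OP + → 10 + 10 = 20. Stack: [20]
STORE_FAST q → q=20. Stack: []
LOAD_FAST_LOAD_FAST q,q → push 20,20. Stack: [20, 20]
BINARY_OP + → 20 + 20 = 40. Stack: [40]
LOAD_CONST → push 3. Stack: [40, 3]
BINARY_OP + → 40 + 3 = 43. Stack: [43]
STORE_FAST m → m=43. Stack: []
LOAD_FAST m → push 43. Stack: [43]
LOAD_CONST → push 8. Stack: [43, 8]
BINARY_OP * → 43 * 8 = 344. Stack: [344]
RETURN_VALUE → return 344.

344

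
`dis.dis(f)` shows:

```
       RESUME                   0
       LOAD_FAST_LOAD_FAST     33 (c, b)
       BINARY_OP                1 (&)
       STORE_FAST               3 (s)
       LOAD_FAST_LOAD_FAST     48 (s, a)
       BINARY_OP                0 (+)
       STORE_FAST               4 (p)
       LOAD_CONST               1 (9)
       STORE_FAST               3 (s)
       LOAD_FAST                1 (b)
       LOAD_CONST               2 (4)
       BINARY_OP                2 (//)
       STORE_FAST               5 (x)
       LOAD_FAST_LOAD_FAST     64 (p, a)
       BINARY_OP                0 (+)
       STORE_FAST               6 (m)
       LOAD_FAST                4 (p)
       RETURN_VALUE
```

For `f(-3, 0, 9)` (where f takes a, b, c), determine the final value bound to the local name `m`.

-6

LOAD_FAST_LOAD_FAST c,b → push 9,0. Stack: [9, 0]
BINARY_OP & → 9 & 0 = 0. Stack: [0]
STORE_FAST s → s=0. Stack: []
LOAD_FAST_LOAD_FAST s,a → push 0,-3. Stack: [0, -3]
BINARY_OP + → 0 + -3 = -3. Stack: [-3]
STORE_FAST p → p=-3. Stack: []
LOAD_CONST → push 9. Stack: [9]
STORE_FAST s → s=9. Stack: []
LOAD_FAST b → push 0. Stack: [0]
LOAD_CONST → push 4. Stack: [0, 4]
BINARY_OP // → 0 // 4 = 0. Stack: [0]
STORE_FAST x → x=0. Stack: []
LOAD_FAST_LOAD_FAST p,a → push -3,-3. Stack: [-3, -3]
BINARY_OP + → -3 + -3 = -6. Stack: [-6]
STORE_FAST m → m=-6. Stack: []
LOAD_FAST p → push -3. Stack: [-3]
RETURN_VALUE → return -3.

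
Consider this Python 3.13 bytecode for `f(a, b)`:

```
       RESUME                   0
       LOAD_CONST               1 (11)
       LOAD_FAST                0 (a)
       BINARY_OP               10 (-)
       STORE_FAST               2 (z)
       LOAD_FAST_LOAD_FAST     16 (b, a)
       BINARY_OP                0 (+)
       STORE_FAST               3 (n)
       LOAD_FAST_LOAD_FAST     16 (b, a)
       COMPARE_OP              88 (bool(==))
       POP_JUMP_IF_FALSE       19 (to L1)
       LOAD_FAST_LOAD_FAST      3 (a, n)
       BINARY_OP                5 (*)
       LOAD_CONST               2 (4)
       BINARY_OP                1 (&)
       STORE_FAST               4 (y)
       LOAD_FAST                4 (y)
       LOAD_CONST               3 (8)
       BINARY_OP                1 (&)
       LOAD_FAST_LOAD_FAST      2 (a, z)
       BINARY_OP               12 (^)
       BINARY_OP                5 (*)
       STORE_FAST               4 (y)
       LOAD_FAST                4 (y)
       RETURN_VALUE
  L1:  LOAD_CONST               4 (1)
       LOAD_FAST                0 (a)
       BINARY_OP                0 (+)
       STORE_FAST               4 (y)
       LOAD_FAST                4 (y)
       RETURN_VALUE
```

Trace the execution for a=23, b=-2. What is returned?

LOAD_CONST → push 11. Stack: [11]
LOAD_FAST a → push 23. Stack: [11, 23]
BINARY_OP - → 11 - 23 = -12. Stack: [-12]
STORE_FAST z → z=-12. Stack: []
LOAD_FAST_LOAD_FAST b,a → push -2,23. Stack: [-2, 23]
BINARY_OP + → -2 + 23 = 21. Stack: [21]
STORE_FAST n → n=21. Stack: []
LOAD_FAST_LOAD_FAST b,a → push -2,23. Stack: [-2, 23]
COMPARE_OP bool(==) → -2 vs 23 = False. Stack: [False]
POP_JUMP_IF_FALSE → pop False; jump. Stack: []
LOAD_CONST → push 1. Stack: [1]
LOAD_FAST a → push 23. Stack: [1, 23]
BINARY_OP + → 1 + 23 = 24. Stack: [24]
STORE_FAST y → y=24. Stack: []
LOAD_FAST y → push 24. Stack: [24]
RETURN_VALUE → return 24.

24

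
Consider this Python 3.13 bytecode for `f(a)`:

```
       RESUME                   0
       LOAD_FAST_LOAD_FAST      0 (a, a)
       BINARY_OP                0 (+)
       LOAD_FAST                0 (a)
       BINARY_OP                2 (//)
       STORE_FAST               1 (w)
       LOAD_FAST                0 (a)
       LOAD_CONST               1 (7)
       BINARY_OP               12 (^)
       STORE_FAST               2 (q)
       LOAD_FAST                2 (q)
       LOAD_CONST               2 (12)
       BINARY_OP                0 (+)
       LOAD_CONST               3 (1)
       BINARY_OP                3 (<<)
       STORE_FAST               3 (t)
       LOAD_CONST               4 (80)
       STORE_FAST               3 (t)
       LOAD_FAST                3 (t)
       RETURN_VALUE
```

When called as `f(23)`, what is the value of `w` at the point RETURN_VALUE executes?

LOAD_FAST_LOAD_FAST a,a → push 23,23. Stack: [23, 23]
BINARY_OP + → 23 + 23 = 46. Stack: [46]
LOAD_FAST a → push 23. Stack: [46, 23]
BINARY_OP // → 46 // 23 = 2. Stack: [2]
STORE_FAST w → w=2. Stack: []
LOAD_FAST a → push 23. Stack: [23]
LOAD_CONST → push 7. Stack: [23, 7]
BINARY_OP ^ → 23 ^ 7 = 16. Stack: [16]
STORE_FAST q → q=16. Stack: []
LOAD_FAST q → push 16. Stack: [16]
LOAD_CONST → push 12. Stack: [16, 12]
BINARY_OP + → 16 + 12 = 28. Stack: [28]
LOAD_CONST → push 1. Stack: [28, 1]
BINARY_OP << → 28 << 1 = 56. Stack: [56]
STORE_FAST t → t=56. Stack: []
LOAD_CONST → push 80. Stack: [80]
STORE_FAST t → t=80. Stack: []
LOAD_FAST t → push 80. Stack: [80]
RETURN_VALUE → return 80.

2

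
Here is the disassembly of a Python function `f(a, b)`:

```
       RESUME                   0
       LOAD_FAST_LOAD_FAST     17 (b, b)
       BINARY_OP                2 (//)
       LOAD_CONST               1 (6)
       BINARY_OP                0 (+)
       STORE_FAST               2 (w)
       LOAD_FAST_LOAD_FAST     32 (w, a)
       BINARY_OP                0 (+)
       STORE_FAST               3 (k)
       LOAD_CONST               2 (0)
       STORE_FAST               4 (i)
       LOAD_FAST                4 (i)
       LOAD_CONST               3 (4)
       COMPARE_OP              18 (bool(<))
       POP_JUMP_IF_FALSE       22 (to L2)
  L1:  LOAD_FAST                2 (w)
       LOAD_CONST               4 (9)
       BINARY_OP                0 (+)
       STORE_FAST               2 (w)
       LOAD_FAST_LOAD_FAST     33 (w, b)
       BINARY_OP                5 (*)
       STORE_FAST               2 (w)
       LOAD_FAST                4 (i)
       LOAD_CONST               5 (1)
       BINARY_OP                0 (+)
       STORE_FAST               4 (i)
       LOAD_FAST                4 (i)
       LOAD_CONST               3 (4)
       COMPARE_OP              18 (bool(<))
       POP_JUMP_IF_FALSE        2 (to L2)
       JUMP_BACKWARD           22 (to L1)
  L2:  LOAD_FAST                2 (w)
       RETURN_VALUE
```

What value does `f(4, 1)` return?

LOAD_FAST_LOAD_FAST b,b → push 1,1
BINARY_OP // → 1 // 1 = 1
LOAD_CONST → push 6
BINARY_OP + → 1 + 6 = 7
STORE_FAST w → w=7
LOAD_FAST_LOAD_FAST w,a → push 7,4
BINARY_OP + → 7 + 4 = 11
STORE_FAST k → k=11
LOAD_CONST → push 0
STORE_FAST i → i=0
LOAD_FAST i → push 0
LOAD_CONST → push 4
COMPARE_OP bool(<) → 0 vs 4 = True
POP_JUMP_IF_FALSE → pop True; no jump
LOAD_FAST w → push 7
LOAD_CONST → push 9
BINARY_OP + → 7 + 9 = 16
STORE_FAST w → w=16
LOAD_FAST_LOAD_FAST w,b → push 16,1
BINARY_OP * → 16 * 1 = 16
STORE_FAST w → w=16
LOAD_FAST i → push 0
LOAD_CONST → push 1
BINARY_OP + → 0 + 1 = 1
STORE_FAST i → i=1
LOAD_FAST i → push 1
LOAD_CONST → push 4
COMPARE_OP bool(<) → 1 vs 4 = True
POP_JUMP_IF_FALSE → pop True; no jump
LOAD_FAST w → push 16
LOAD_CONST → push 9
BINARY_OP + → 16 + 9 = 25
STORE_FAST w → w=25
LOAD_FAST_LOAD_FAST w,b → push 25,1
BINARY_OP * → 25 * 1 = 25
STORE_FAST w → w=25
LOAD_FAST i → push 1
LOAD_CONST → push 1
BINARY_OP + → 1 + 1 = 2
STORE_FAST i → i=2
LOAD_FAST i → push 2
LOAD_CONST → push 4
COMPARE_OP bool(<) → 2 vs 4 = True
POP_JUMP_IF_FALSE → pop True; no jump
LOAD_FAST w → push 25
LOAD_CONST → push 9
BINARY_OP + → 25 + 9 = 34
STORE_FAST w → w=34
LOAD_FAST_LOAD_FAST w,b → push 34,1
BINARY_OP * → 34 * 1 = 34
STORE_FAST w → w=34
LOAD_FAST i → push 2
LOAD_CONST → push 1
BINARY_OP + → 2 + 1 = 3
STORE_FAST i → i=3
LOAD_FAST i → push 3
LOAD_CONST → push 4
COMPARE_OP bool(<) → 3 vs 4 = True
POP_JUMP_IF_FALSE → pop True; no jump
LOAD_FAST w → push 34
LOAD_CONST → push 9
BINARY_OP + → 34 + 9 = 43
STORE_FAST w → w=43
LOAD_FAST_LOAD_FAST w,b → push 43,1
BINARY_OP * → 43 * 1 = 43
STORE_FAST w → w=43
LOAD_FAST i → push 3
LOAD_CONST → push 1
BINARY_OP + → 3 + 1 = 4
STORE_FAST i → i=4
LOAD_FAST i → push 4
LOAD_CONST → push 4
COMPARE_OP bool(<) → 4 vs 4 = False
POP_JUMP_IF_FALSE → pop False; jump
LOAD_FAST w → push 43
RETURN_VALUE → return 43.

43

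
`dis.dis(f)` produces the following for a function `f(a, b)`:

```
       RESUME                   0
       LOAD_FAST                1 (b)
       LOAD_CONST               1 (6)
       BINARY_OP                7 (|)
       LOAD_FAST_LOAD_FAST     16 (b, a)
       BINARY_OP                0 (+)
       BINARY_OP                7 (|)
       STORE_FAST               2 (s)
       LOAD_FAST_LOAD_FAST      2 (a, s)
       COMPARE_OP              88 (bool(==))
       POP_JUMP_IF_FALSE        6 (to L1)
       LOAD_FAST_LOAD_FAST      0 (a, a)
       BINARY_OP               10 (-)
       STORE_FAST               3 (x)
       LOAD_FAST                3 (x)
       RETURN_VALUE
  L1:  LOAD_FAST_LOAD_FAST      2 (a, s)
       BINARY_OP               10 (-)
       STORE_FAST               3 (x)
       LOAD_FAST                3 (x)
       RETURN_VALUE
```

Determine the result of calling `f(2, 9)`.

LOAD_FAST b → push 9. Stack: [9]
LOAD_CONST → push 6. Stack: [9, 6]
BINARY_OP | → 9 | 6 = 15. Stack: [15]
LOAD_FAST_LOAD_FAST b,a → push 9,2. Stack: [15, 9, 2]
BINARY_OP + → 9 + 2 = 11. Stack: [15, 11]
BINARY_OP | → 15 | 11 = 15. Stack: [15]
STORE_FAST s → s=15. Stack: []
LOAD_FAST_LOAD_FAST a,s → push 2,15. Stack: [2, 15]
COMPARE_OP bool(==) → 2 vs 15 = False. Stack: [False]
POP_JUMP_IF_FALSE → pop False; jump. Stack: []
LOAD_FAST_LOAD_FAST a,s → push 2,15. Stack: [2, 15]
BINARY_OP - → 2 - 15 = -13. Stack: [-13]
STORE_FAST x → x=-13. Stack: []
LOAD_FAST x → push -13. Stack: [-13]
RETURN_VALUE → return -13.

-13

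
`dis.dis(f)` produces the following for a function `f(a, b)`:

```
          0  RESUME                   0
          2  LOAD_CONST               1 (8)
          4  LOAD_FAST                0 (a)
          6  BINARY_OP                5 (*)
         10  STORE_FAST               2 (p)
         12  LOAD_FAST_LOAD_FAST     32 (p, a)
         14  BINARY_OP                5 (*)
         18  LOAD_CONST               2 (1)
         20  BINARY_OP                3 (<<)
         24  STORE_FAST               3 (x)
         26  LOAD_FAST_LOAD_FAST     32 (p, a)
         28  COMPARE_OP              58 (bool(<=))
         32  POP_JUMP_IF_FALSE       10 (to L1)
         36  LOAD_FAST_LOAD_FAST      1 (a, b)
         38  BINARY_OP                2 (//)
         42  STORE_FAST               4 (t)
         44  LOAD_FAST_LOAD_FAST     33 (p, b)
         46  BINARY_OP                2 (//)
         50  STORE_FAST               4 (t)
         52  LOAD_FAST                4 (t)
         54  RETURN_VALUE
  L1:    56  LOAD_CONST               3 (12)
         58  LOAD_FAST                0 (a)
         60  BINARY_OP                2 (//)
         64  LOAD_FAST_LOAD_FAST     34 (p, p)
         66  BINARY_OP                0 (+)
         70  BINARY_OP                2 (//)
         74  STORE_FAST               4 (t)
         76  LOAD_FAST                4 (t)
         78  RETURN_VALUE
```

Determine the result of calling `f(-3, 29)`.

-1

LOAD_CONST → push 8. Stack: [8]
LOAD_FAST a → push -3. Stack: [8, -3]
BINARY_OP * → 8 * -3 = -24. Stack: [-24]
STORE_FAST p → p=-24. Stack: []
LOAD_FAST_LOAD_FAST p,a → push -24,-3. Stack: [-24, -3]
BINARY_OP * → -24 * -3 = 72. Stack: [72]
LOAD_CONST → push 1. Stack: [72, 1]
BINARY_OP << → 72 << 1 = 144. Stack: [144]
STORE_FAST x → x=144. Stack: []
LOAD_FAST_LOAD_FAST p,a → push -24,-3. Stack: [-24, -3]
COMPARE_OP bool(<=) → -24 vs -3 = True. Stack: [True]
POP_JUMP_IF_FALSE → pop True; no jump. Stack: []
LOAD_FAST_LOAD_FAST a,b → push -3,29. Stack: [-3, 29]
BINARY_OP // → -3 // 29 = -1. Stack: [-1]
STORE_FAST t → t=-1. Stack: []
LOAD_FAST_LOAD_FAST p,b → push -24,29. Stack: [-24, 29]
BINARY_OP // → -24 // 29 = -1. Stack: [-1]
STORE_FAST t → t=-1. Stack: []
LOAD_FAST t → push -1. Stack: [-1]
RETURN_VALUE → return -1.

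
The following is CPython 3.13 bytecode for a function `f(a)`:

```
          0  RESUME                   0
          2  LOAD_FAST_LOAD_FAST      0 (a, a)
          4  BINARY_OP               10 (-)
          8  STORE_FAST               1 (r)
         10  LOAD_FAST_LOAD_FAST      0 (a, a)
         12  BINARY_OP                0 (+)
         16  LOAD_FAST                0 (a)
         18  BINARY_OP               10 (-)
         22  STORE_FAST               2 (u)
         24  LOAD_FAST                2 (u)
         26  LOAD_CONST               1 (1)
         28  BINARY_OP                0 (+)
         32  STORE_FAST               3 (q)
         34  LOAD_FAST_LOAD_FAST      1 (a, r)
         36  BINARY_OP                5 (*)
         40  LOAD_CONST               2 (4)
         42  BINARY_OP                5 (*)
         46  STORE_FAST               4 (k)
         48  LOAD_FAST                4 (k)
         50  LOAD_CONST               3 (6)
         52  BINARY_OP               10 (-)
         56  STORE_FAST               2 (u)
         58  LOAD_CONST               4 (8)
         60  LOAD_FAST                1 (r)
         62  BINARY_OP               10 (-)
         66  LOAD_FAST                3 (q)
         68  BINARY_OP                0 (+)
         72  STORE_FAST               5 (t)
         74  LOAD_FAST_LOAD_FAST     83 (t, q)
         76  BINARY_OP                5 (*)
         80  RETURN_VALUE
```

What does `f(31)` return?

LOAD_FAST_LOAD_FAST a,a → push 31,31. Stack: [31, 31]
BINARY_OP - → 31 - 31 = 0. Stack: [0]
STORE_FAST r → r=0. Stack: []
LOAD_FAST_LOAD_FAST a,a → push 31,31. Stack: [31, 31]
BINARY_OP + → 31 + 31 = 62. Stack: [62]
LOAD_FAST a → push 31. Stack: [62, 31]
BINARY_OP - → 62 - 31 = 31. Stack: [31]
STORE_FAST u → u=31. Stack: []
LOAD_FAST u → push 31. Stack: [31]
LOAD_CONST → push 1. Stack: [31, 1]
BINARY_OP + → 31 + 1 = 32. Stack: [32]
STORE_FAST q → q=32. Stack: []
LOAD_FAST_LOAD_FAST a,r → push 31,0. Stack: [31, 0]
BINARY_OP * → 31 * 0 = 0. Stack: [0]
LOAD_CONST → push 4. Stack: [0, 4]
BINARY_OP * → 0 * 4 = 0. Stack: [0]
STORE_FAST k → k=0. Stack: []
LOAD_FAST k → push 0. Stack: [0]
LOAD_CONST → push 6. Stack: [0, 6]
BINARY_OP - → 0 - 6 = -6. Stack: [-6]
STORE_FAST u → u=-6. Stack: []
LOAD_CONST → push 8. Stack: [8]
LOAD_FAST r → push 0. Stack: [8, 0]
BINARY_OP - → 8 - 0 = 8. Stack: [8]
LOAD_FAST q → push 32. Stack: [8, 32]
BINARY_OP + → 8 + 32 = 40. Stack: [40]
STORE_FAST t → t=40. Stack: []
LOAD_FAST_LOAD_FAST t,q → push 40,32. Stack: [40, 32]
BINARY_OP * → 40 * 32 = 1280. Stack: [1280]
RETURN_VALUE → return 1280.

1280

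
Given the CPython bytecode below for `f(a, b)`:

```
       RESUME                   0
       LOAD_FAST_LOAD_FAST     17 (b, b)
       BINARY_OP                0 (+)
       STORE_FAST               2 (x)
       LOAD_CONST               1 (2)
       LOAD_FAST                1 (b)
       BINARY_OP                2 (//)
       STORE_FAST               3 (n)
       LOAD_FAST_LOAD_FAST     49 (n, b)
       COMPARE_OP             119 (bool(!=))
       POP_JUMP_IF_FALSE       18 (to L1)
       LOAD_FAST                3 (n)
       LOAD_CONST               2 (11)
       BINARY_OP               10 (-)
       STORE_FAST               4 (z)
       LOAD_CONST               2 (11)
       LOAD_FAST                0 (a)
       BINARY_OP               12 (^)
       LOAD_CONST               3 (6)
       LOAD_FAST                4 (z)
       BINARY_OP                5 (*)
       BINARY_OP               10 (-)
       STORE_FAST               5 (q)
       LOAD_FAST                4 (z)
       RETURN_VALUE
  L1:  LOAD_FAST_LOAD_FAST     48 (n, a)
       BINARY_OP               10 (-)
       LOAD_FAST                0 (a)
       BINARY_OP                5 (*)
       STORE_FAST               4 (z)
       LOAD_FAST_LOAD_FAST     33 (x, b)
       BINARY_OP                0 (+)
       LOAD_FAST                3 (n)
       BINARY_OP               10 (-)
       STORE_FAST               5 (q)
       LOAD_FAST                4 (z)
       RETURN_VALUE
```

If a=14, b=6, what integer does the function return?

LOAD_FAST_LOAD_FAST b,b → push 6,6. Stack: [6, 6]
BINARY_OP + → 6 + 6 = 12. Stack: [12]
STORE_FAST x → x=12. Stack: []
LOAD_CONST → push 2. Stack: [2]
LOAD_FAST b → push 6. Stack: [2, 6]
BINARY_OP // → 2 // 6 = 0. Stack: [0]
STORE_FAST n → n=0. Stack: []
LOAD_FAST_LOAD_FAST n,b → push 0,6. Stack: [0, 6]
COMPARE_OP bool(!=) → 0 vs 6 = True. Stack: [True]
POP_JUMP_IF_FALSE → pop True; no jump. Stack: []
LOAD_FAST n → push 0. Stack: [0]
LOAD_CONST → push 11. Stack: [0, 11]
BINARY_OP - → 0 - 11 = -11. Stack: [-11]
STORE_FAST z → z=-11. Stack: []
LOAD_CONST → push 11. Stack: [11]
LOAD_FAST a → push 14. Stack: [11, 14]
BINARY_OP ^ → 11 ^ 14 = 5. Stack: [5]
LOAD_CONST → push 6. Stack: [5, 6]
LOAD_FAST z → push -11. Stack: [5, 6, -11]
BINARY_OP * → 6 * -11 = -66. Stack: [5, -66]
BINARY_OP - → 5 - -66 = 71. Stack: [71]
STORE_FAST q → q=71. Stack: []
LOAD_FAST z → push -11. Stack: [-11]
RETURN_VALUE → return -11.

-11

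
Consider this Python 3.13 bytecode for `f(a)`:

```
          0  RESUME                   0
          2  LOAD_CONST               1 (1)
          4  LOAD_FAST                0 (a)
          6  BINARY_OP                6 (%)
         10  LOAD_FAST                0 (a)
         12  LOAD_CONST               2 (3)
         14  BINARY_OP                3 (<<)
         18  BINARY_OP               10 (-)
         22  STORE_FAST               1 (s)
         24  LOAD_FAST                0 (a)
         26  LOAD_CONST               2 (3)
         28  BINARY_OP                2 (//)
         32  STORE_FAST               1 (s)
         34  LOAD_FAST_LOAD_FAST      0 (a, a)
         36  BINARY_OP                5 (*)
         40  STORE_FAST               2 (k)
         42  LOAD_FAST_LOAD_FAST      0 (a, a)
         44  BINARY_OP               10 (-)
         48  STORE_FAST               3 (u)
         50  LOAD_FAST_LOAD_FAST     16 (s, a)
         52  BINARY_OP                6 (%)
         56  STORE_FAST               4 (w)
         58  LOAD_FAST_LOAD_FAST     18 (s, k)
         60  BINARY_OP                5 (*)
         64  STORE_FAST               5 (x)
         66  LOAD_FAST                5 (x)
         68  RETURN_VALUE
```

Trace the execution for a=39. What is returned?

LOAD_CONST → push 1. Stack: [1]
LOAD_FAST a → push 39. Stack: [1, 39]
BINARY_OP % → 1 % 39 = 1. Stack: [1]
LOAD_FAST a → push 39. Stack: [1, 39]
LOAD_CONST → push 3. Stack: [1, 39, 3]
BINARY_OP << → 39 << 3 = 312. Stack: [1, 312]
BINARY_OP - → 1 - 312 = -311. Stack: [-311]
STORE_FAST s → s=-311. Stack: []
LOAD_FAST a → push 39. Stack: [39]
LOAD_CONST → push 3. Stack: [39, 3]
BINARY_OP // → 39 // 3 = 13. Stack: [13]
STORE_FAST s → s=13. Stack: []
LOAD_FAST_LOAD_FAST a,a → push 39,39. Stack: [39, 39]
BINARY_OP * → 39 * 39 = 1521. Stack: [1521]
STORE_FAST k → k=1521. Stack: []
LOAD_FAST_LOAD_FAST a,a → push 39,39. Stack: [39, 39]
BINARY_OP - → 39 - 39 = 0. Stack: [0]
STORE_FAST u → u=0. Stack: []
LOAD_FAST_LOAD_FAST s,a → push 13,39. Stack: [13, 39]
BINARY_OP % → 13 % 39 = 13. Stack: [13]
STORE_FAST w → w=13. Stack: []
LOAD_FAST_LOAD_FAST s,k → push 13,1521. Stack: [13, 1521]
BINARY_OP * → 13 * 1521 = 19773. Stack: [19773]
STORE_FAST x → x=19773. Stack: []
LOAD_FAST x → push 19773. Stack: [19773]
RETURN_VALUE → return 19773.

19773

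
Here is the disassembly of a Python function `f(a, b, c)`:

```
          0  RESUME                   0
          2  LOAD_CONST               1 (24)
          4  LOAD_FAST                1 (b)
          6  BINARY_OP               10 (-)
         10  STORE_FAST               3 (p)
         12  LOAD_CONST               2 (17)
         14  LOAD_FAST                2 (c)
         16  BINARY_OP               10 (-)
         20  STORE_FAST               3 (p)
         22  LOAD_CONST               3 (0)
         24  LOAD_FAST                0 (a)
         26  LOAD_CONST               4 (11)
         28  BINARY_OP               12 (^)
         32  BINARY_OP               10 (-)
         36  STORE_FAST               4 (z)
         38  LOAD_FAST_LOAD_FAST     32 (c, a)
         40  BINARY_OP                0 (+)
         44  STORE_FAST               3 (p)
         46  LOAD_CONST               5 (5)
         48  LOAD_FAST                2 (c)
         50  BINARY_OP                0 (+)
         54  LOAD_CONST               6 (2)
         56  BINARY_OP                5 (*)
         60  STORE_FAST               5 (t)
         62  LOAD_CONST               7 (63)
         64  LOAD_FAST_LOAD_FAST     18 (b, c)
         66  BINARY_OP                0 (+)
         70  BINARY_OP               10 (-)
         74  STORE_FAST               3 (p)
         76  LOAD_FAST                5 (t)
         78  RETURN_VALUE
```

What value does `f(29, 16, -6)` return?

LOAD_CONST → push 24. Stack: [24]
LOAD_FAST b → push 16. Stack: [24, 16]
BINARY_OP - → 24 - 16 = 8. Stack: [8]
STORE_FAST p → p=8. Stack: []
LOAD_CONST → push 17. Stack: [17]
LOAD_FAST c → push -6. Stack: [17, -6]
BINARY_OP - → 17 - -6 = 23. Stack: [23]
STORE_FAST p → p=23. Stack: []
LOAD_CONST → push 0. Stack: [0]
LOAD_FAST a → push 29. Stack: [0, 29]
LOAD_CONST → push 11. Stack: [0, 29, 11]
BINARY_OP ^ → 29 ^ 11 = 22. Stack: [0, 22]
BINARY_OP - → 0 - 22 = -22. Stack: [-22]
STORE_FAST z → z=-22. Stack: []
LOAD_FAST_LOAD_FAST c,a → push -6,29. Stack: [-6, 29]
BINARY_OP + → -6 + 29 = 23. Stack: [23]
STORE_FAST p → p=23. Stack: []
LOAD_CONST → push 5. Stack: [5]
LOAD_FAST c → push -6. Stack: [5, -6]
BINARY_OP + → 5 + -6 = -1. Stack: [-1]
LOAD_CONST → push 2. Stack: [-1, 2]
BINARY_OP * → -1 * 2 = -2. Stack: [-2]
STORE_FAST t → t=-2. Stack: []
LOAD_CONST → push 63. Stack: [63]
LOAD_FAST_LOAD_FAST b,c → push 16,-6. Stack: [63, 16, -6]
BINARY_OP + → 16 + -6 = 10. Stack: [63, 10]
BINARY_OP - → 63 - 10 = 53. Stack: [53]
STORE_FAST p → p=53. Stack: []
LOAD_FAST t → push -2. Stack: [-2]
RETURN_VALUE → return -2.

-2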